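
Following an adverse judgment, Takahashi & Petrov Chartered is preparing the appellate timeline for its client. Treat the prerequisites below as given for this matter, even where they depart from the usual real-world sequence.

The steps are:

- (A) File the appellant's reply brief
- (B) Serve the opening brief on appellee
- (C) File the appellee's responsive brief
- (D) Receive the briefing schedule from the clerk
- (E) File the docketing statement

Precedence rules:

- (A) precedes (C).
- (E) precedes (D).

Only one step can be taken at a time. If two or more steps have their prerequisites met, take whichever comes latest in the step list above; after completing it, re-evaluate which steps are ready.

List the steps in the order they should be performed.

Nothing is required for (E), (B) and (A). (E) is listed later → (E) first.
(D) now also ready, so the ready set is {(D), (B), (A)}; (D) is listed later → (D).
Ready: (B) and (A). (B) is listed later → (B).
Next only (A) has its prerequisites met → (A).
(C) needed (A), now all done → (C).

(E) (D) (B) (A) (C)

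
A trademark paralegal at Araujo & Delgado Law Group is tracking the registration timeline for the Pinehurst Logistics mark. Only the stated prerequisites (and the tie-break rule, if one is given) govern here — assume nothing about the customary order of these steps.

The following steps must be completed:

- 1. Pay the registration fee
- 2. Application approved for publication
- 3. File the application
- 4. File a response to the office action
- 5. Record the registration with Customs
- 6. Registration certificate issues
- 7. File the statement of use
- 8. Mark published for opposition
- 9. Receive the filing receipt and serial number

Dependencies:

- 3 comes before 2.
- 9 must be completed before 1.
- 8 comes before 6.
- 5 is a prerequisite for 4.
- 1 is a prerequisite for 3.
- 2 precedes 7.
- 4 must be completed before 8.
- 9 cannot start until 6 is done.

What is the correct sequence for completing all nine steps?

5, 4, 8, 6, 9, 1, 3, 2, 7

5 is the only step with nothing outstanding, so it goes first.
4 needed 5, now all done → 4.
8 needed 4, now all done → 8.
That leaves 6 as the only ready step → 6.
9 needed 6, now all done → 9.
Next only 1 has its prerequisites met → 1.
That leaves 3 as the only ready step → 3.
2 needed 3, now all done → 2.
Next only 7 has its prerequisites met → 7.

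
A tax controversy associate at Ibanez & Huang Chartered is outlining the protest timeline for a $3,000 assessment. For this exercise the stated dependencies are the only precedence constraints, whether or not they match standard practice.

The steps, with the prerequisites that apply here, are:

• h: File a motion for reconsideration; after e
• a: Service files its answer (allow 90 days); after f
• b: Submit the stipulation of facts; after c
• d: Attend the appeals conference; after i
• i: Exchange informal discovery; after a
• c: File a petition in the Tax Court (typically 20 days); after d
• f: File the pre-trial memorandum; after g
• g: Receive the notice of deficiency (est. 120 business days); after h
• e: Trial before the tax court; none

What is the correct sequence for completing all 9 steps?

e, h, g, f, a, i, d, c, b

Only e has no prerequisites, so it is first.
Next only h has its prerequisites met → h.
g needed h, now all done → g.
f is the only step now ready → f.
a needed f, now all done → a.
Next only i has its prerequisites met → i.
Next only d has its prerequisites met → d.
c needed d, now all done → c.
Next only b has its prerequisites met → b.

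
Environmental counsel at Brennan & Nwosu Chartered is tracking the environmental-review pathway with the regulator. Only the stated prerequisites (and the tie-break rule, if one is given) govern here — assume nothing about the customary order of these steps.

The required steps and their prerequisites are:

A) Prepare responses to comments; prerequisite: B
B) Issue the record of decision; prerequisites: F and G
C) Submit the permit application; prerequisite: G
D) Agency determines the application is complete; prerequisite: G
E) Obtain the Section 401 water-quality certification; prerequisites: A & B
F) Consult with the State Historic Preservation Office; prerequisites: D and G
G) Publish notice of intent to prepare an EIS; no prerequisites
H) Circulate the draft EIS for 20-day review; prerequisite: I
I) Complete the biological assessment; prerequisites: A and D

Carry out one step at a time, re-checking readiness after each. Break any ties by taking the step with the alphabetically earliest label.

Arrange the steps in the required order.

G is the only step with nothing outstanding, so it goes first.
C and D are both available; C has the earlier label → C.
Next only D has its prerequisites met → D.
Next only F has its prerequisites met → F.
B is the only step now ready → B.
A is the only step now ready → A.
Now E and I have their prerequisites met. E has the earlier label, so E next.
That leaves I as the only ready step → I.
H needed I, now all done → H.

G C D F B A E I H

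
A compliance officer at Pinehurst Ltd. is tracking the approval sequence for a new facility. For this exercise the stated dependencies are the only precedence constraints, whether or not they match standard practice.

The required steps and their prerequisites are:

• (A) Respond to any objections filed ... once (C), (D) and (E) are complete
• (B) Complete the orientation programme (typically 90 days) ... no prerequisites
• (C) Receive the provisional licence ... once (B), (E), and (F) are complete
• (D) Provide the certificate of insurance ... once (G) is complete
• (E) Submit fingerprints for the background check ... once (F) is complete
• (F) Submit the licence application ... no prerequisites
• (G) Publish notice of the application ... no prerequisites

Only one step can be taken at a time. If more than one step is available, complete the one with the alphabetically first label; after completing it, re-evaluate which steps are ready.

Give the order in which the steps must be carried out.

(B) (F) (E) (C) (G) (D) (A)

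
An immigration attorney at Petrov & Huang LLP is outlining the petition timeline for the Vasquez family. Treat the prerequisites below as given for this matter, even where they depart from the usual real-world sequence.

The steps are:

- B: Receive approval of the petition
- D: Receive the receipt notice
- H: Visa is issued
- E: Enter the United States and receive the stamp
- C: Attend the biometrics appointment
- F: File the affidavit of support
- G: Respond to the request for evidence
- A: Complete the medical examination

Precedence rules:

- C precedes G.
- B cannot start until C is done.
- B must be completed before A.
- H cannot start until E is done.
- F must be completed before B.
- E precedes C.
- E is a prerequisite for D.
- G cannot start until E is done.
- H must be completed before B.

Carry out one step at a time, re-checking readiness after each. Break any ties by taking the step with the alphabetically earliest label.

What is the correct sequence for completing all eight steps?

E, C, D, F, G, H, B, A

Nothing is required for E and F. E has the earlier label → E first.
C, D and H now also ready, so the ready set is {C, D, F, H}; C has the earlier label → C.
G now also ready, so the ready set is {D, F, G, H}; D has the earlier label → D.
F, G and H are all available; F has the earlier label → F.
Ready: G and H. G has the earlier label → G.
H needed E, now all done → H.
Next only B has its prerequisites met → B.
A needed B, now all done → A.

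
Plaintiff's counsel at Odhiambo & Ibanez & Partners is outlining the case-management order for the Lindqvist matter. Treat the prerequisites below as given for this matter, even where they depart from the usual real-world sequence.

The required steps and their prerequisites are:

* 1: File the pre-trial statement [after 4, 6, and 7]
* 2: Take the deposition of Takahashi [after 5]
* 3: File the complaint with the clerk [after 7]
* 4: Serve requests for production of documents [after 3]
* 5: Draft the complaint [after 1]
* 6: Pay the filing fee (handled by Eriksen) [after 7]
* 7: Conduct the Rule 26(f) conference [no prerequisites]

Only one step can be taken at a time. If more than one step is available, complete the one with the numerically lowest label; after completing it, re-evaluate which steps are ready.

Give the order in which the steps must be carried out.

7 has no prerequisites → 7 first.
Ready: 3 and 6. 3 has the earlier label → 3.
4 now also ready, so the ready set is {4, 6}; 4 has the earlier label → 4.
Next only 6 has its prerequisites met → 6.
Next only 1 has its prerequisites met → 1.
5 is the only step now ready → 5.
Next only 2 has its prerequisites met → 2.

7, 3, 4, 6, 1, 5, 2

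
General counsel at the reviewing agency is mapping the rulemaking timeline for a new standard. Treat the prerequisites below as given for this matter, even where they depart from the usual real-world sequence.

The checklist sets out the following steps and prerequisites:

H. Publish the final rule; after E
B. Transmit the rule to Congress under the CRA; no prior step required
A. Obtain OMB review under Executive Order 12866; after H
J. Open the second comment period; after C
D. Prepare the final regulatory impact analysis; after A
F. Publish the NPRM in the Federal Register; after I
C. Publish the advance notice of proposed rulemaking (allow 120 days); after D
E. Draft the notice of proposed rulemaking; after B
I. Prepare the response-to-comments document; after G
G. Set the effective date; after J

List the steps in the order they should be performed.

B has no prerequisites → B first.
E is the only step now ready → E.
H needed E, now all done → H.
Next only A has its prerequisites met → A.
That leaves D as the only ready step → D.
Next only C has its prerequisites met → C.
That leaves J as the only ready step → J.
That leaves G as the only ready step → G.
I needed G, now all done → I.
Next only F has its prerequisites met → F.

B, E, H, A, D, C, J, G, I, F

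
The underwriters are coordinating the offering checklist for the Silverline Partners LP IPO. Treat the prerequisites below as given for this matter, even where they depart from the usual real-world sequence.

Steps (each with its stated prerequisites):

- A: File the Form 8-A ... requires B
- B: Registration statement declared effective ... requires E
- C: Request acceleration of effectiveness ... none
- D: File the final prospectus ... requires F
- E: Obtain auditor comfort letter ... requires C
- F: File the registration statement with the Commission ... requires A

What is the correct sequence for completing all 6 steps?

C → E → B → A → F → D

C is the only step with nothing outstanding, so it goes first.
E needed C, now all done → E.
That leaves B as the only ready step → B.
That leaves A as the only ready step → A.
F needed A, now all done → F.
Next only D has its prerequisites met → D.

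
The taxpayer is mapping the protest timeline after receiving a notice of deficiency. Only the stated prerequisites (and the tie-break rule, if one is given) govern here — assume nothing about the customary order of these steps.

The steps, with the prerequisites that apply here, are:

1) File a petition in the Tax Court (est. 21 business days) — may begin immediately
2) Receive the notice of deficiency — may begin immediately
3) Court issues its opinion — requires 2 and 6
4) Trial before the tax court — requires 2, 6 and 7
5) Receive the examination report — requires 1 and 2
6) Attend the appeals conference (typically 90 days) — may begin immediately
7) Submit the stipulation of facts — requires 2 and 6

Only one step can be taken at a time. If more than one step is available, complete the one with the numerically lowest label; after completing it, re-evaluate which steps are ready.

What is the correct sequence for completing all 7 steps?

1, 2, 5, 6, 3, 7, 4

1, 2 and 6 have no prerequisites; 1 has the earlier label, so 1 is first.
Now 2 and 6 have their prerequisites met. 2 has the earlier label, so 2 next.
5 and 6 are both available; 5 has the earlier label → 5.
That leaves 6 as the only ready step → 6.
3 and 7 are both available; 3 has the earlier label → 3.
Next only 7 has its prerequisites met → 7.
4 is the only step now ready → 4.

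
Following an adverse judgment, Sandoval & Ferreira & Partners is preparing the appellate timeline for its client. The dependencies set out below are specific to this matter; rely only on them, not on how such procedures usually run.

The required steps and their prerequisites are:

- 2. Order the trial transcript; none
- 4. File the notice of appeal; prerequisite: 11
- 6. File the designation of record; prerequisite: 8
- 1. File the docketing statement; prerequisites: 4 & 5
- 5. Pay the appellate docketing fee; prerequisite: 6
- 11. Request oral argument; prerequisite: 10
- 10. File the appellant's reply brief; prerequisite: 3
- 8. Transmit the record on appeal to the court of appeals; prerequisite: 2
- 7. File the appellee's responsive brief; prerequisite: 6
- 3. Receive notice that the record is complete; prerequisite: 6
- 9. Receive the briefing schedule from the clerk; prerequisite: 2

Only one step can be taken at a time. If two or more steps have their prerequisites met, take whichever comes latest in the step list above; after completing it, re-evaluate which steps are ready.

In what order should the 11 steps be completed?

2 has no prerequisites → 2 first.
9 and 8 are both available; 9 is listed later → 9.
8 needed 2, now all done → 8.
That leaves 6 as the only ready step → 6.
Ready: 3, 7 and 5. 3 is listed later → 3.
10 now also ready, so the ready set is {7, 10, 5}; 7 is listed later → 7.
10 and 5 are both available; 10 is listed later → 10.
Now 11 and 5 have their prerequisites met. 11 is listed later, so 11 next.
Now 5 and 4 have their prerequisites met. 5 is listed later, so 5 next.
Next only 4 has its prerequisites met → 4.
1 is the only step now ready → 1.

2, 9, 8, 6, 3, 7, 10, 11, 5, 4, 1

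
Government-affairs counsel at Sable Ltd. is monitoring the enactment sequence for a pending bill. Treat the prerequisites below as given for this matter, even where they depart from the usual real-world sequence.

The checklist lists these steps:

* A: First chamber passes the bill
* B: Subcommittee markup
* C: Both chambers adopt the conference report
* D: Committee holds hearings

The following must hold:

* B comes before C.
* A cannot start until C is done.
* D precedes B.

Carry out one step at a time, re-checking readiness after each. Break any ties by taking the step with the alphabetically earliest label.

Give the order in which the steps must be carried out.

Only D has no prerequisites, so it is first.
B needed D, now all done → B.
That leaves C as the only ready step → C.
That leaves A as the only ready step → A.

D, B, C, A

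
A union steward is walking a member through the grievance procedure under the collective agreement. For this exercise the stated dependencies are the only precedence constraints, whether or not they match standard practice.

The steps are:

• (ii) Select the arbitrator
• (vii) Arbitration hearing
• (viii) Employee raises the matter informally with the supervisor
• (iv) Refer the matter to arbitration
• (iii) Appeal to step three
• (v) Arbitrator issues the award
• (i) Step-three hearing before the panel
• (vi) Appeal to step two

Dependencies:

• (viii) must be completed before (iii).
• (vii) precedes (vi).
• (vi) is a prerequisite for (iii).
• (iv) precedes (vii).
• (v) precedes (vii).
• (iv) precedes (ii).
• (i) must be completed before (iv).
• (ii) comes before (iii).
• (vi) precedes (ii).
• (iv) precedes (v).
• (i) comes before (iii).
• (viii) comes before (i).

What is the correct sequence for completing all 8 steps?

(viii) (i) (iv) (v) (vii) (vi) (ii) (iii)

(viii) has no prerequisites → (viii) first.
Next only (i) has its prerequisites met → (i).
(iv) needed (i), now all done → (iv).
Next only (v) has its prerequisites met → (v).
(vii) needed (iv) and (v), now all done → (vii).
(vi) needed (vii), now all done → (vi).
Next only (ii) has its prerequisites met → (ii).
(iii) needed (ii), (viii), (i) and (vi), now all done → (iii).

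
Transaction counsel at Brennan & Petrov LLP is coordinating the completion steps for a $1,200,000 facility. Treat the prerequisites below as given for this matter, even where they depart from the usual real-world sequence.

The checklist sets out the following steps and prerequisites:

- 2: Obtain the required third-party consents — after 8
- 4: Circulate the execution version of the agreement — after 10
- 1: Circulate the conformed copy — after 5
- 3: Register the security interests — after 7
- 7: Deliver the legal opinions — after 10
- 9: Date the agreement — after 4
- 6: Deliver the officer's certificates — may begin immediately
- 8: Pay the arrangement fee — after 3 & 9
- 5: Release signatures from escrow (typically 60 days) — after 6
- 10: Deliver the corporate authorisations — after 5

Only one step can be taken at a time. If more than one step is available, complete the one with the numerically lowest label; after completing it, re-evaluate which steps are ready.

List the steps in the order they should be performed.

6 5 1 10 4 7 3 9 8 2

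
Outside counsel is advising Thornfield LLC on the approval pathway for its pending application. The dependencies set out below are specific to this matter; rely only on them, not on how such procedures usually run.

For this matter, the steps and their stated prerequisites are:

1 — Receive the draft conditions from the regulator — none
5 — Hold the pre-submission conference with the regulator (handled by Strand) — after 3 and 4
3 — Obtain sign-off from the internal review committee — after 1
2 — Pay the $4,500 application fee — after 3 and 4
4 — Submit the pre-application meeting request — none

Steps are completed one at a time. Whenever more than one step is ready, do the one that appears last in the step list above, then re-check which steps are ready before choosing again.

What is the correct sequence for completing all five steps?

Nothing is required for 4 and 1. 4 is listed later → 4 first.
1 is the only step now ready → 1.
3 needed 1, now all done → 3.
Now 2 and 5 have their prerequisites met. 2 is listed later, so 2 next.
5 is the only step now ready → 5.

4 1 3 2 5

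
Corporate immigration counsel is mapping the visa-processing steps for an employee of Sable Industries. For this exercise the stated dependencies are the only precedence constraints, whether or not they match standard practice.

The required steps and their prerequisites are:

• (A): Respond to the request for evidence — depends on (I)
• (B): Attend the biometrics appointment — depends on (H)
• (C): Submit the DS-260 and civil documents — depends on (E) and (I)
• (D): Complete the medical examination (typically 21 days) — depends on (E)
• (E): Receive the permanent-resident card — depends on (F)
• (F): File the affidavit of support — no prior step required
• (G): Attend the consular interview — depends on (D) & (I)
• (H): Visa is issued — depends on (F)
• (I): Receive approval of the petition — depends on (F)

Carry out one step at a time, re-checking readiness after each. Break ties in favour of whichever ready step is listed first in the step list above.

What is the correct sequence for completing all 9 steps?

Only (F) has no prerequisites, so it is first.
Ready: (E), (H) and (I). (E) is listed earlier → (E).
Ready: (D), (H) and (I). (D) is listed earlier → (D).
(H) and (I) are both available; (H) is listed earlier → (H).
Now (B) and (I) have their prerequisites met. (B) is listed earlier, so (B) next.
(I) is the only step now ready → (I).
Ready: (A), (C) and (G). (A) is listed earlier → (A).
Ready: (C) and (G). (C) is listed earlier → (C).
(G) needed (D) and (I), now all done → (G).

(F) → (E) → (D) → (H) → (B) → (I) → (A) → (C) → (G)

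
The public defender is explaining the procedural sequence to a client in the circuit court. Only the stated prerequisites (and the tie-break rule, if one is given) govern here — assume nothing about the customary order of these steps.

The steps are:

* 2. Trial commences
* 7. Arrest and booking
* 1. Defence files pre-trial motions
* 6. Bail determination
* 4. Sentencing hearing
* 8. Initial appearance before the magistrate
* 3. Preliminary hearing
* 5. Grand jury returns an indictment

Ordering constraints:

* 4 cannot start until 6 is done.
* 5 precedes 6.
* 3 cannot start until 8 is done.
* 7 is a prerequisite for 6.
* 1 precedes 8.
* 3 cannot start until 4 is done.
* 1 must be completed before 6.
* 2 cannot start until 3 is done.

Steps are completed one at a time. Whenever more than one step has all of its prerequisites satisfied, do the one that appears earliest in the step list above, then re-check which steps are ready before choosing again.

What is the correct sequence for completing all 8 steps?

7, 1, 8, 5, 6, 4, 3, 2

7, 1 and 5 have no prerequisites; 7 is listed earlier, so 7 is first.
Now 1 and 5 have their prerequisites met. 1 is listed earlier, so 1 next.
Ready: 8 and 5. 8 is listed earlier → 8.
5 is the only step now ready → 5.
That leaves 6 as the only ready step → 6.
4 needed 6, now all done → 4.
3 is the only step now ready → 3.
2 is the only step now ready → 2.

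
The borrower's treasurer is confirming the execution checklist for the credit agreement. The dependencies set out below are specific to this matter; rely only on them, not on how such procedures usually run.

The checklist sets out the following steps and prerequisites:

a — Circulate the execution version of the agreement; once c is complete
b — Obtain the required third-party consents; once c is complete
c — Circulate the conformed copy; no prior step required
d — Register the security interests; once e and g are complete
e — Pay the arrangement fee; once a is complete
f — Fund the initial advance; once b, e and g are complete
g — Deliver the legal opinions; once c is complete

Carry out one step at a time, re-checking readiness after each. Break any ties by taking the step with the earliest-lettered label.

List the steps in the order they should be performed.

c → a → b → e → g → d → f

Only c has no prerequisites, so it is first.
a, b and g are all available; a has the earlier label → a.
b, e and g are all available; b has the earlier label → b.
e and g are both available; e has the earlier label → e.
g needed c, now all done → g.
Now d and f have their prerequisites met. d has the earlier label, so d next.
f needed b, e and g, now all done → f.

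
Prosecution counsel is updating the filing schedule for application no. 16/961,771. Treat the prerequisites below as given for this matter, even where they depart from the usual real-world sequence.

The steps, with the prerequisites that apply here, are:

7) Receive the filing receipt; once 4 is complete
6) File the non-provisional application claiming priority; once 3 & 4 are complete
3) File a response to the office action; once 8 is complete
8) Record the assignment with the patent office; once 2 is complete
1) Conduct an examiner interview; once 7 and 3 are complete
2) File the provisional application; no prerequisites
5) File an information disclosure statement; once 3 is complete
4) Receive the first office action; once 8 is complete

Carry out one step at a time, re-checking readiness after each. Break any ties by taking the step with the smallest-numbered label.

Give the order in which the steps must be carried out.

2, 8, 3, 4, 5, 6, 7, 1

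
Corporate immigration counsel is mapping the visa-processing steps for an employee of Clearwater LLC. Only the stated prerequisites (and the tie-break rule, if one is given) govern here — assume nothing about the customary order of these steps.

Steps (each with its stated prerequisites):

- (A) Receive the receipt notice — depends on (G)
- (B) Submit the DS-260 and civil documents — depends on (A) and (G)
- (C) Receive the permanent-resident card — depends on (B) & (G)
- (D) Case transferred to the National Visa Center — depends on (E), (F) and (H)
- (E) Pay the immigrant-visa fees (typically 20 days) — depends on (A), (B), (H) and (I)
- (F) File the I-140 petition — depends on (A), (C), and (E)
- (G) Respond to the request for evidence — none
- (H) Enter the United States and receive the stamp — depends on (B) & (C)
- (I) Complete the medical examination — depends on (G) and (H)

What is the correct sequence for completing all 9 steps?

(G) is the only step with nothing outstanding, so it goes first.
(A) needed (G), now all done → (A).
(B) needed (A) and (G), now all done → (B).
That leaves (C) as the only ready step → (C).
(H) needed (B) and (C), now all done → (H).
(I) is the only step now ready → (I).
(E) needed (A), (B), (H) and (I), now all done → (E).
(F) needed (A), (C) and (E), now all done → (F).
Next only (D) has its prerequisites met → (D).

(G) (A) (B) (C) (H) (I) (E) (F) (D)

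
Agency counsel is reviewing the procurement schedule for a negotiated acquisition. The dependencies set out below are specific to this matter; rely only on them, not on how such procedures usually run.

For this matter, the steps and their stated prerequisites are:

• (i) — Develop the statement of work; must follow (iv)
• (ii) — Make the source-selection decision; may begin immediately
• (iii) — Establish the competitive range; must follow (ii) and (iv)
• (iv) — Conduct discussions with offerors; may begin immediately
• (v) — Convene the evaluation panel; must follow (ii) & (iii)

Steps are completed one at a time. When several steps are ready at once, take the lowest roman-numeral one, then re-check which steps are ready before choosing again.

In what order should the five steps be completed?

(ii) and (iv) have no prerequisites; (ii) has the earlier label, so (ii) is first.
Next only (iv) has its prerequisites met → (iv).
(i) and (iii) are both available; (i) has the earlier label → (i).
(iii) needed (ii) and (iv), now all done → (iii).
(v) is the only step now ready → (v).

(ii) → (iv) → (i) → (iii) → (v)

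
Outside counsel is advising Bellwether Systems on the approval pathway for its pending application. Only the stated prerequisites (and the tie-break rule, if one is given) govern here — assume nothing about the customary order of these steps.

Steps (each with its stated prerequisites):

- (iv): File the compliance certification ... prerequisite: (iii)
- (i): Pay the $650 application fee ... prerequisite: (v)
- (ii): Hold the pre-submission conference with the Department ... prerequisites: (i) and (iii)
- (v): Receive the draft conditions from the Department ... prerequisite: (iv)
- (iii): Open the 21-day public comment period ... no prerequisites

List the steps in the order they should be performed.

Only (iii) has no prerequisites, so it is first.
(iv) needed (iii), now all done → (iv).
That leaves (v) as the only ready step → (v).
Next only (i) has its prerequisites met → (i).
(ii) needed (i) and (iii), now all done → (ii).

(iii) → (iv) → (v) → (i) → (ii)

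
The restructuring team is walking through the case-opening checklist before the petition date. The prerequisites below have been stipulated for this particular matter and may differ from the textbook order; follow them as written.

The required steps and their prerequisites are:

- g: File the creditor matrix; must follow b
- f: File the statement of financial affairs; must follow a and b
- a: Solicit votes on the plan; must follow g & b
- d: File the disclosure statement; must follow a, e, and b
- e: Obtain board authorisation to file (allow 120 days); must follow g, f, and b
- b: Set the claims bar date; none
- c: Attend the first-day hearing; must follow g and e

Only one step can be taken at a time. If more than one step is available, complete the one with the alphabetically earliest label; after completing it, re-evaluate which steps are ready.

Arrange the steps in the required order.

b g a f e c d

b is the only step with nothing outstanding, so it goes first.
That leaves g as the only ready step → g.
That leaves a as the only ready step → a.
That leaves f as the only ready step → f.
e needed b, f and g, now all done → e.
Ready: c and d. c has the earlier label → c.
That leaves d as the only ready step → d.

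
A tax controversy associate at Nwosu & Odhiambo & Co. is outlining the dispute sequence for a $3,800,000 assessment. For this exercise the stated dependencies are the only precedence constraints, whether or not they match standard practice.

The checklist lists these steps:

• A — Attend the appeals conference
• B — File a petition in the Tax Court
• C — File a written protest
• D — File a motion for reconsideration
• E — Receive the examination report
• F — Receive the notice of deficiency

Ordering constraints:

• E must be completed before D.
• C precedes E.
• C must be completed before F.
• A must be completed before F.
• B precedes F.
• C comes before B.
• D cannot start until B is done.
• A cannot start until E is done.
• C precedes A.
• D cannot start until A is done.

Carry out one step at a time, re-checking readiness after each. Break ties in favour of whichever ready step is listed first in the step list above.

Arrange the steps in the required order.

C, B, E, A, D, F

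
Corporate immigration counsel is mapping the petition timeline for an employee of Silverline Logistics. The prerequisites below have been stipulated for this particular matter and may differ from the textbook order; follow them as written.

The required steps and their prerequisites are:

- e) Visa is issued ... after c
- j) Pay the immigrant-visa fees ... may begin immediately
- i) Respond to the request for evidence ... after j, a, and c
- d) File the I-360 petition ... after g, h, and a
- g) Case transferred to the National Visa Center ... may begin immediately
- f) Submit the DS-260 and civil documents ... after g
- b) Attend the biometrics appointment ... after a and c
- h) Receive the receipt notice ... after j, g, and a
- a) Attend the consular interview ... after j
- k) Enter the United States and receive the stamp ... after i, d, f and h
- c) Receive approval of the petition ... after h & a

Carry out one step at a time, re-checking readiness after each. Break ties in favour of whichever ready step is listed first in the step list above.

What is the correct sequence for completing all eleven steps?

j, g, f, a, h, d, c, e, i, b, k

j and g have no prerequisites; j is listed earlier, so j is first.
a now also ready, so the ready set is {g, a}; g is listed earlier → g.
f now also ready, so the ready set is {f, a}; f is listed earlier → f.
Next only a has its prerequisites met → a.
h is the only step now ready → h.
Ready: d and c. d is listed earlier → d.
That leaves c as the only ready step → c.
Now e, i and b have their prerequisites met. e is listed earlier, so e next.
i and b are both available; i is listed earlier → i.
k now also ready, so the ready set is {b, k}; b is listed earlier → b.
Next only k has its prerequisites met → k.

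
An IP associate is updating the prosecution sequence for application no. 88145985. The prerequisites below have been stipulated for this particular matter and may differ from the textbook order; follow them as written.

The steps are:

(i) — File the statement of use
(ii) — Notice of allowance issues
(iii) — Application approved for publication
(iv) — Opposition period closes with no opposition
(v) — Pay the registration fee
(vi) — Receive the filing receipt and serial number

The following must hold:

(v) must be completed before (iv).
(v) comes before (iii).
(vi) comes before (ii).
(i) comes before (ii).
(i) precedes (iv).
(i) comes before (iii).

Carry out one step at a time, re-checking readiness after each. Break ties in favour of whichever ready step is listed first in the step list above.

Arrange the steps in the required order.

Nothing is required for (i), (v) and (vi). (i) is listed earlier → (i) first.
(v) and (vi) are both available; (v) is listed earlier → (v).
(iii) and (iv) now also ready, so the ready set is {(iii), (iv), (vi)}; (iii) is listed earlier → (iii).
(iv) and (vi) are both available; (iv) is listed earlier → (iv).
(vi) is the only step now ready → (vi).
Next only (ii) has its prerequisites met → (ii).

(i), (v), (iii), (iv), (vi), (ii)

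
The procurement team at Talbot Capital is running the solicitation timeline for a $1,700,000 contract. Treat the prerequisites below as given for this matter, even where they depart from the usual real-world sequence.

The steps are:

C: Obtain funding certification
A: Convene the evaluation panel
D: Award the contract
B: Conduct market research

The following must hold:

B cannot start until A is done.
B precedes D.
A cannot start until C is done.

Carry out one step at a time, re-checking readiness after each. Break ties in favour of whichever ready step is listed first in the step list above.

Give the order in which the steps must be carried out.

C, A, B, D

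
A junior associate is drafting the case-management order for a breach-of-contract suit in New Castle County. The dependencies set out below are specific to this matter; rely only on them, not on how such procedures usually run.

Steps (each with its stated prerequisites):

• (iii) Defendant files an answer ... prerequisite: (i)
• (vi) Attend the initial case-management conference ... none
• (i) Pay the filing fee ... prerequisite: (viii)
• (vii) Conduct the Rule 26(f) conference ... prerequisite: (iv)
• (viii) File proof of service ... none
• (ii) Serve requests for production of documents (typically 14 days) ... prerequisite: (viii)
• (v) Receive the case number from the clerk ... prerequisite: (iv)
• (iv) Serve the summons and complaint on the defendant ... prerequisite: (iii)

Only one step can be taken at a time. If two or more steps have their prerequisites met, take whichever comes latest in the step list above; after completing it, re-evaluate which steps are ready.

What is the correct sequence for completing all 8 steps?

(viii), (ii), (i), (vi), (iii), (iv), (v), (vii)

Nothing is required for (viii) and (vi). (viii) is listed later → (viii) first.
(ii), (i) and (vi) are all available; (ii) is listed later → (ii).
Ready: (i) and (vi). (i) is listed later → (i).
(vi) and (iii) are both available; (vi) is listed later → (vi).
Next only (iii) has its prerequisites met → (iii).
That leaves (iv) as the only ready step → (iv).
Ready: (v) and (vii). (v) is listed later → (v).
(vii) needed (iv), now all done → (vii).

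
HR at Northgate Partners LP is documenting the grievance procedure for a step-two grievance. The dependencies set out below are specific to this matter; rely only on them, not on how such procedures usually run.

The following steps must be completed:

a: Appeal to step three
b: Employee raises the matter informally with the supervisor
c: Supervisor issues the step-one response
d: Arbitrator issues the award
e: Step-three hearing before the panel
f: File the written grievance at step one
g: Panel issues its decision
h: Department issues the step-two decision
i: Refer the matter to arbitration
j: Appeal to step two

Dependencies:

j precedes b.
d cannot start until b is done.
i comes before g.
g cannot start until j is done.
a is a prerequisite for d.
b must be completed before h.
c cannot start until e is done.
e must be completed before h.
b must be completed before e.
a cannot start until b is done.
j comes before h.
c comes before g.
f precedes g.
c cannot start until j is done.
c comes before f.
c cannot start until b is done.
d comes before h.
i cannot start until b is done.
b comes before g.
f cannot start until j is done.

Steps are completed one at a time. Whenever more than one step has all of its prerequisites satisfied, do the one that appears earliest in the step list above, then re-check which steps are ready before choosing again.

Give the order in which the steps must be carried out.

j has no prerequisites → j first.
b is the only step now ready → b.
Ready: a, e and i. a is listed earlier → a.
d now also ready, so the ready set is {d, e, i}; d is listed earlier → d.
Now e and i have their prerequisites met. e is listed earlier, so e next.
Now c, h and i have their prerequisites met. c is listed earlier, so c next.
Now f, h and i have their prerequisites met. f is listed earlier, so f next.
h and i are both available; h is listed earlier → h.
i needed b, now all done → i.
That leaves g as the only ready step → g.

j, b, a, d, e, c, f, h, i, g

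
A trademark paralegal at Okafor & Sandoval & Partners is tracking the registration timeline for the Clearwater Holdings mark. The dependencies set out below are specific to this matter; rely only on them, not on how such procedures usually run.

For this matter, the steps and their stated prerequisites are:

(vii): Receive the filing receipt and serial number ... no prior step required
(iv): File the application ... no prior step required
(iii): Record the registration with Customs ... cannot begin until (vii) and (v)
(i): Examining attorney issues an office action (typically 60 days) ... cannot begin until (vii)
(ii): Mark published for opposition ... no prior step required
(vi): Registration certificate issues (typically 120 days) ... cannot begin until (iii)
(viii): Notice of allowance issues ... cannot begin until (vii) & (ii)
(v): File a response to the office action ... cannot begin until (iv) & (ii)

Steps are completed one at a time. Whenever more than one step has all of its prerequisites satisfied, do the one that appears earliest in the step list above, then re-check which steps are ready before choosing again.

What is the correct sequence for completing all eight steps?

Nothing is required for (vii), (iv) and (ii). (vii) is listed earlier → (vii) first.
(i) now also ready, so the ready set is {(iv), (i), (ii)}; (iv) is listed earlier → (iv).
Ready: (i) and (ii). (i) is listed earlier → (i).
That leaves (ii) as the only ready step → (ii).
Now (viii) and (v) have their prerequisites met. (viii) is listed earlier, so (viii) next.
That leaves (v) as the only ready step → (v).
That leaves (iii) as the only ready step → (iii).
(vi) needed (iii), now all done → (vi).

(vii) (iv) (i) (ii) (viii) (v) (iii) (vi)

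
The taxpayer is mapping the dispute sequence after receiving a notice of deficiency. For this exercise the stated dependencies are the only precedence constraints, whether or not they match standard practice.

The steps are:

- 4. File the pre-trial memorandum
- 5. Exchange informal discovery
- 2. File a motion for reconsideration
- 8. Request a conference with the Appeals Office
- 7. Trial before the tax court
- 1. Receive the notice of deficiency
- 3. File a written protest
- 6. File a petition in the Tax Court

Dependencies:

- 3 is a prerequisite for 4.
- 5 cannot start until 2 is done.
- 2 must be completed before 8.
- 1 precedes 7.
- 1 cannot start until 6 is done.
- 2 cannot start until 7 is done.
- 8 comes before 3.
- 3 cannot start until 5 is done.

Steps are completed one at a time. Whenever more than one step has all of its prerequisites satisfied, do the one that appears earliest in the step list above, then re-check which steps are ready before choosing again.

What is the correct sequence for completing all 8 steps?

6 1 7 2 5 8 3 4

Only 6 has no prerequisites, so it is first.
1 needed 6, now all done → 1.
7 is the only step now ready → 7.
2 needed 7, now all done → 2.
Now 5 and 8 have their prerequisites met. 5 is listed earlier, so 5 next.
8 needed 2, now all done → 8.
That leaves 3 as the only ready step → 3.
That leaves 4 as the only ready step → 4.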